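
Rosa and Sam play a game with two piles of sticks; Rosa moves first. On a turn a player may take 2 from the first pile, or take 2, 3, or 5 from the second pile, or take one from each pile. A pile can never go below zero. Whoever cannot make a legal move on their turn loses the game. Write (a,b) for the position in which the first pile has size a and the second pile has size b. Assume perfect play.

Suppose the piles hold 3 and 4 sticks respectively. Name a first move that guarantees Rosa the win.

Positions with no move are L. A position that does have a move is losing for the player to move precisely when every available move leads to a winning position for the opponent. Fill in the labels:
No move ever increases a pile, so every position that can arise here has a ≤ 3 and b ≤ 4; it is enough to label the cells with 0 ≤ a ≤ 3 and 0 ≤ b ≤ 4.
Every move lowers a or b (never raises either), so fill the grid row by row in increasing a, and left to right within a row: each cell's successors are then already labelled.
      b=0  b=1  b=2  b=3  b=4
a=0:    L    L    W    W    W
a=1:    L    W    W    W    L
a=2:    W    W    L    L    W
a=3:    W    L    L    W    W
Cells with no legal move (terminal, hence L): (0,0), (0,1), (1,0).
The remaining L cells, each justified by listing all of its moves:
(1,4): →(1,2)(W), (1,1)(W), (0,3)(W) — all W, so L
(2,2): →(0,2)(W), (2,0)(W), (1,1)(W) — all W, so L
(2,3): →(0,3)(W), (2,1)(W), (2,0)(W), (1,2)(W) — all W, so L
(3,1): →(1,1)(W), (2,0)(W) — all W, so L
(3,2): →(1,2)(W), (3,0)(W), (2,1)(W) — all W, so L
Every other cell has at least one move into one of the L cells above, so it is W.
From (3,4), the L positions reachable in one move are: (1,4), (3,2), (3,1), (2,3). Any move reaching one of these is winning.

Move to (1,4).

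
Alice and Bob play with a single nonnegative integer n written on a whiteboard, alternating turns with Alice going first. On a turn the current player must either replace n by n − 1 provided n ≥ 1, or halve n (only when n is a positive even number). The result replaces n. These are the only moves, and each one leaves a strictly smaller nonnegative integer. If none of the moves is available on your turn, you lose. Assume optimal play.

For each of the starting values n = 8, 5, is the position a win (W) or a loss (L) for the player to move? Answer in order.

Label each position W (a win for the player to move) or L (a loss). A position with no legal move is L; any other position is W exactly when some move reaches an L, and L when every move reaches a W.
n=0: no move → L
n=1: →0(L), so W
n=2: →1(W) only, which is W, so L
n=3: →2(L), so W
n=4: →2(L), so W
n=5: →4(W) only, which is W, so L
n=6: →5(L), so W
n=7: →6(W) only, which is W, so L
n=8: →7(L), so W

8: W, 5: L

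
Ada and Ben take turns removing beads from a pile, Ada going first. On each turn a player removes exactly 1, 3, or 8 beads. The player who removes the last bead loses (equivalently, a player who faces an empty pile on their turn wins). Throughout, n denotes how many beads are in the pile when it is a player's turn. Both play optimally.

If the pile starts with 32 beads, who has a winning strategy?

Ada wins.

Positions with no move are W. A position that does have a move is losing for the player to move precisely when every available move leads to a winning position for the opponent. Fill in the labels:
n=0: no move; the opponent has just taken the last bead and therefore loses → W
n=1: only reaches 0(W), which is W → L
n=2: reaches L-position 1 → W
n=3: only reaches 2(W), 0(W), all W → L
n=4: reaches L-position 3 → W
n=5: only reaches 4(W), 2(W), all W → L
n=6: reaches L-position 5 → W
n=7: only reaches 6(W), 4(W), all W → L
n=8: reaches L-position 7 → W
n=9: reaches L-position 1 → W
n=10: reaches L-position 7 → W
n=11: reaches L-position 3 → W
n=12: only reaches 11(W), 9(W), 4(W), all W → L
n=13: reaches L-position 12 → W
n=14: only reaches 13(W), 11(W), 6(W), all W → L
n=15: reaches L-position 14 → W
n=16: only reaches 15(W), 13(W), 8(W), all W → L
n=17: reaches L-position 16 → W
n=18: only reaches 17(W), 15(W), 10(W), all W → L
n=19: reaches L-position 18 → W
n=20: reaches L-position 12 → W
n=21: reaches L-position 18 → W
n=22: reaches L-position 14 → W
n=23: only reaches 22(W), 20(W), 15(W), all W → L
n=24: reaches L-position 23 → W
n=25: only reaches 24(W), 22(W), 17(W), all W → L
n=26: reaches L-position 25 → W
n=27: only reaches 26(W), 24(W), 19(W), all W → L
n=28: reaches L-position 27 → W
n=29: only reaches 28(W), 26(W), 21(W), all W → L
n=30: reaches L-position 29 → W
n=31: reaches L-position 23 → W
n=32: reaches L-position 29 → W
From 32 Ada can remove 3, leaving 29, reaching an L position.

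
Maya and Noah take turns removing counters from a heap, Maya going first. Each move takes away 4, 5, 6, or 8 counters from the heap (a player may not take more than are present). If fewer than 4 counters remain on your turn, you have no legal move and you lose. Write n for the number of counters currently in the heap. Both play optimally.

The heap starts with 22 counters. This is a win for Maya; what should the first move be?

Remove 8, leaving 14.

Classify positions by backward induction: terminal positions (no move available) are L. From any other position, the mover wins iff some move reaches an L.
n=0: no move → L
n=1: no move → L
n=2: no move → L
n=3: no move → L
n=4: W (go to 0, an L position)
n=5: W (go to 1, an L position)
n=6: W (go to 2, an L position)
n=7: W (go to 3, an L position)
n=8: W (go to 3, an L position)
n=9: W (go to 3, an L position)
n=10: W (go to 2, an L position)
n=11: W (go to 3, an L position)
n=12: L (options 8(W), 7(W), 6(W), 4(W) are all W)
n=13: L (options 9(W), 8(W), 7(W), 5(W) are all W)
n=14: L (options 10(W), 9(W), 8(W), 6(W) are all W)
n=15: L (options 11(W), 10(W), 9(W), 7(W) are all W)
n=16: W (go to 12, an L position)
n=17: W (go to 13, an L position)
n=18: W (go to 14, an L position)
n=19: W (go to 15, an L position)
n=20: W (go to 15, an L position)
n=21: W (go to 15, an L position)
n=22: W (go to 14, an L position)
From 22, the L positions reachable in one move are: 14.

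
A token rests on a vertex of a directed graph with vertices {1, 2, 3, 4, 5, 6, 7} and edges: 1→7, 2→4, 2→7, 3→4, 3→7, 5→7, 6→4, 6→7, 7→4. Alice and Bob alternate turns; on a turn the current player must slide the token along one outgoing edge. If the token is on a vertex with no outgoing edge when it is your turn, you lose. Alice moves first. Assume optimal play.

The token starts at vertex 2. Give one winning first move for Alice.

Move to 4.

Use the standard recursion: the mover loses at a terminal position; elsewhere, the mover wins exactly when some move hands the opponent an L position.
Every edge goes from a vertex to one that appears earlier in the order 4, 7, 3, 1, 6, 2, 5, so processing vertices in that order labels each vertex after all of its successors.
4: no outgoing edge → L
7: →4(L), so W
3: →4(L), so W
1: →7(W) only, which is W, so L
6: →4(L), so W
2: →4(L), so W
5: →7(W) only, which is W, so L
From 2, the L positions reachable in one move are: 4.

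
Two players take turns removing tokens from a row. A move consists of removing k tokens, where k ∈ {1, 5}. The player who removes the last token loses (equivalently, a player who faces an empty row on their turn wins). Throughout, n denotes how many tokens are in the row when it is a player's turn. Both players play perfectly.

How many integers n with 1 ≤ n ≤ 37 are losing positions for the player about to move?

Compute win/loss labels from the base case upward. A position with no move is W. Any other position is W if it can reach an L in one move, else L.
n=0: no move; the opponent has just taken the last token and therefore loses → W
n=1: →0(W) only, which is W, so L
n=2: →1(L), so W
n=3: →2(W) only, which is W, so L
n=4: →3(L), so W
n=5: →4(W), 0(W) — all W, so L
n=6: →5(L), so W
n=7: →6(W), 2(W) — all W, so L
n=8: →7(L), so W
n=9: →8(W), 4(W) — all W, so L
n=10: →9(L), so W
n=11: →10(W), 6(W) — all W, so L
n=12: →11(L), so W
n=13: →12(W), 8(W) — all W, so L
n=14: →13(L), so W
n=15: →14(W), 10(W) — all W, so L
n=16: →15(L), so W
n=17: →16(W), 12(W) — all W, so L
n=18: →17(L), so W
n=19: →18(W), 14(W) — all W, so L
n=20: →19(L), so W
n=21: →20(W), 16(W) — all W, so L
n=22: →21(L), so W
n=23: →22(W), 18(W) — all W, so L
n=24: →23(L), so W
n=25: →24(W), 20(W) — all W, so L
n=26: →25(L), so W
n=27: →26(W), 22(W) — all W, so L
n=28: →27(L), so W
n=29: →28(W), 24(W) — all W, so L
n=30: →29(L), so W
n=31: →30(W), 26(W) — all W, so L
n=32: →31(L), so W
n=33: →32(W), 28(W) — all W, so L
n=34: →33(L), so W
n=35: →34(W), 30(W) — all W, so L
n=36: →35(L), so W
n=37: →36(W), 32(W) — all W, so L
L entries with 1 ≤ n ≤ 37 (the range starts at n=1): n = 1, 3, 5, 7, 9, 11, 13, 15, 17, 19, 21, 23, 25, 27, 29, 31, 33, 35, 37; that makes 19.

19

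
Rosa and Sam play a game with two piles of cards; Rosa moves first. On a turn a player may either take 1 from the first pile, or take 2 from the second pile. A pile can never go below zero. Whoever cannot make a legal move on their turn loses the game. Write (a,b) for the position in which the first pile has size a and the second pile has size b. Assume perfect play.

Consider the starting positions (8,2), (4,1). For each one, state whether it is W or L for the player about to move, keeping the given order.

(8,2): W, (4,1): L

Work bottom-up. With no move the player to move loses. Otherwise the position is W if at least one move leads to an L position for the opponent, and L if every move leads to a W.
No move ever increases a pile, so every position that can arise here has a ≤ 8 and b ≤ 2; it is enough to label the cells with 0 ≤ a ≤ 8 and 0 ≤ b ≤ 2.
Every move lowers a or b (never raises either), so fill the grid row by row in increasing a, and left to right within a row: each cell's successors are then already labelled.
      b=0  b=1  b=2
a=0:    L    L    W
a=1:    W    W    L
a=2:    L    L    W
a=3:    W    W    L
a=4:    L    L    W
a=5:    W    W    L
a=6:    L    L    W
a=7:    W    W    L
a=8:    L    L    W
Cells with no legal move (terminal, hence L): (0,0), (0,1).
The remaining L cells, each justified by listing all of its moves:
(1,2): L (options (0,2)(W), (1,0)(W) are all W)
(2,0): L (sole option (1,0)(W) is W)
(2,1): L (sole option (1,1)(W) is W)
(3,2): L (options (2,2)(W), (3,0)(W) are all W)
(4,0): L (sole option (3,0)(W) is W)
(4,1): L (sole option (3,1)(W) is W)
(5,2): L (options (4,2)(W), (5,0)(W) are all W)
(6,0): L (sole option (5,0)(W) is W)
(6,1): L (sole option (5,1)(W) is W)
(7,2): L (options (6,2)(W), (7,0)(W) are all W)
(8,0): L (sole option (7,0)(W) is W)
(8,1): L (sole option (7,1)(W) is W)
Every other cell has at least one move into one of the L cells above, so it is W.
(8,2): the move to (7,2) reaches an L cell, so W
(4,1): one of the L cells justified above, so L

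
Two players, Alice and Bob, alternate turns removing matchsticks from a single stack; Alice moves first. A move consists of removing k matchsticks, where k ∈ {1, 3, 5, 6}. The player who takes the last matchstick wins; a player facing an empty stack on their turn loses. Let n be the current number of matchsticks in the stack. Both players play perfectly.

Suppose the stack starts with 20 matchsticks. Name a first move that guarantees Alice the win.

Remove 5, leaving 15.

Classify positions by backward induction: terminal positions (no move available) are L. From any other position, the mover wins iff some move reaches an L.
n=0: no move → L
n=1: reaches L-position 0 → W
n=2: only reaches 1(W), which is W → L
n=3: reaches L-position 2 → W
n=4: only reaches 3(W), 1(W), all W → L
n=5: reaches L-position 4 → W
n=6: reaches L-position 0 → W
n=7: reaches L-position 4 → W
n=8: reaches L-position 2 → W
n=9: reaches L-position 4 → W
n=10: reaches L-position 4 → W
n=11: only reaches 10(W), 8(W), 6(W), 5(W), all W → L
n=12: reaches L-position 11 → W
n=13: only reaches 12(W), 10(W), 8(W), 7(W), all W → L
n=14: reaches L-position 13 → W
n=15: only reaches 14(W), 12(W), 10(W), 9(W), all W → L
n=16: reaches L-position 15 → W
n=17: reaches L-position 11 → W
n=18: reaches L-position 15 → W
n=19: reaches L-position 13 → W
n=20: reaches L-position 15 → W
From 20, the L positions reachable in one move are: 15.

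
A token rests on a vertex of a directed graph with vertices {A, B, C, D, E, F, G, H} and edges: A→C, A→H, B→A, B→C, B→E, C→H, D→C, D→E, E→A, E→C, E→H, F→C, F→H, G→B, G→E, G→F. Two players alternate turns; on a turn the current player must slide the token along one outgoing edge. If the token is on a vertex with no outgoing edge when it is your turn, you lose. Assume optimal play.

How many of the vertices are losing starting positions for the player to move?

Compute win/loss labels from the base case upward. A position with no move is L. Any other position is W if it can reach an L in one move, else L.
Every edge goes from a vertex to one that appears earlier in the order H, C, F, A, E, D, B, G, so processing vertices in that order labels each vertex after all of its successors.
H: no outgoing edge → L
C: reaches L-position H → W
F: reaches L-position H → W
A: reaches L-position H → W
E: reaches L-position H → W
D: only reaches E(W), C(W), all W → L
B: only reaches E(W), A(W), C(W), all W → L
G: reaches L-position B → W
The L vertices are B, D, H; that is 3 in all.

3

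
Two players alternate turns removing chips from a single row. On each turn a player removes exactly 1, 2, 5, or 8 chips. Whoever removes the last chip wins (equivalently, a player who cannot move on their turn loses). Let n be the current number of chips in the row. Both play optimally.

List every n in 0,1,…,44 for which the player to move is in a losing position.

0, 3, 6, 9, 12, 15, 18, 21, 24, 27, 30, 33, 36, 39, 42

Use the standard recursion: the mover loses at a terminal position; elsewhere, the mover wins exactly when some move hands the opponent an L position.
n=0: no move → L
n=1: W (go to 0, an L position)
n=2: W (go to 0, an L position)
n=3: L (options 2(W), 1(W) are all W)
n=4: W (go to 3, an L position)
n=5: W (go to 3, an L position)
n=6: L (options 5(W), 4(W), 1(W) are all W)
n=7: W (go to 6, an L position)
n=8: W (go to 6, an L position)
n=9: L (options 8(W), 7(W), 4(W), 1(W) are all W)
n=10: W (go to 9, an L position)
n=11: W (go to 9, an L position)
n=12: L (options 11(W), 10(W), 7(W), 4(W) are all W)
n=13: W (go to 12, an L position)
n=14: W (go to 12, an L position)
n=15: L (options 14(W), 13(W), 10(W), 7(W) are all W)
n=16: W (go to 15, an L position)
n=17: W (go to 15, an L position)
n=18: L (options 17(W), 16(W), 13(W), 10(W) are all W)
n=19: W (go to 18, an L position)
n=20: W (go to 18, an L position)
n=21: L (options 20(W), 19(W), 16(W), 13(W) are all W)
n=22: W (go to 21, an L position)
n=23: W (go to 21, an L position)
n=24: L (options 23(W), 22(W), 19(W), 16(W) are all W)
n=25: W (go to 24, an L position)
n=26: W (go to 24, an L position)
n=27: L (options 26(W), 25(W), 22(W), 19(W) are all W)
n=28: W (go to 27, an L position)
n=29: W (go to 27, an L position)
n=30: L (options 29(W), 28(W), 25(W), 22(W) are all W)
n=31: W (go to 30, an L position)
n=32: W (go to 30, an L position)
n=33: L (options 32(W), 31(W), 28(W), 25(W) are all W)
n=34: W (go to 33, an L position)
n=35: W (go to 33, an L position)
n=36: L (options 35(W), 34(W), 31(W), 28(W) are all W)
n=37: W (go to 36, an L position)
n=38: W (go to 36, an L position)
n=39: L (options 38(W), 37(W), 34(W), 31(W) are all W)
n=40: W (go to 39, an L position)
n=41: W (go to 39, an L position)
n=42: L (options 41(W), 40(W), 37(W), 34(W) are all W)
n=43: W (go to 42, an L position)
n=44: W (go to 42, an L position)
Reading off the rows marked L gives the requested list; there are 15 such values of n.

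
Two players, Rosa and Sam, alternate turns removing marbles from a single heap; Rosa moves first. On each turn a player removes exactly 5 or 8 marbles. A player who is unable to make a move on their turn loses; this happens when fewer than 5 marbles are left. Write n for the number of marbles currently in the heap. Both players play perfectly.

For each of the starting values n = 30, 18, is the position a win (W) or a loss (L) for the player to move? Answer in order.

30: L, 18: W

Build the W/L table. Terminal = L. A non-terminal position is W if it has a move to some L; otherwise it is L.
n=0: no move → L
n=1: no move → L
n=2: no move → L
n=3: no move → L
n=4: no move → L
n=5: →0(L), so W
n=6: →1(L), so W
n=7: →2(L), so W
n=8: →3(L), so W
n=9: →4(L), so W
n=10: →2(L), so W
n=11: →3(L), so W
n=12: →4(L), so W
n=13: →8(W), 5(W) — all W, so L
n=14: →9(W), 6(W) — all W, so L
n=15: →10(W), 7(W) — all W, so L
n=16: →11(W), 8(W) — all W, so L
n=17: →12(W), 9(W) — all W, so L
n=18: →13(L), so W
n=19: →14(L), so W
n=20: →15(L), so W
n=21: →16(L), so W
n=22: →17(L), so W
n=23: →15(L), so W
n=24: →16(L), so W
n=25: →17(L), so W
n=26: →21(W), 18(W) — all W, so L
n=27: →22(W), 19(W) — all W, so L
n=28: →23(W), 20(W) — all W, so L
n=29: →24(W), 21(W) — all W, so L
n=30: →25(W), 22(W) — all W, so L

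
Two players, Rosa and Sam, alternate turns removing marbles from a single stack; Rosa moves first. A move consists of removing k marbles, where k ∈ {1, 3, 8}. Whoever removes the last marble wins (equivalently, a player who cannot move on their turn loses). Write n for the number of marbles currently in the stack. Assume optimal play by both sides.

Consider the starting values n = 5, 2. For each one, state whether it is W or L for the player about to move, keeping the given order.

Classify positions by backward induction: terminal positions (no move available) are L. From any other position, the mover wins iff some move reaches an L.
n=0: no move → L
n=1: →0(L), so W
n=2: →1(W) only, which is W, so L
n=3: →2(L), so W
n=4: →3(W), 1(W) — all W, so L
n=5: →4(L), so W

5: W, 2: L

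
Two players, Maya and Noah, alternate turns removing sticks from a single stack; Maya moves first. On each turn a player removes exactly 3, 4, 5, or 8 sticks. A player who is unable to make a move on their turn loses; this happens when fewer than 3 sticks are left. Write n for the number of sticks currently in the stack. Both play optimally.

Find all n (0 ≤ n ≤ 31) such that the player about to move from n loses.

Label each position W (a win for the player to move) or L (a loss). A position with no legal move is L; any other position is W exactly when some move reaches an L, and L when every move reaches a W.
n=0: no move → L
n=1: no move → L
n=2: no move → L
n=3: can move to 0, which is L ⇒ W
n=4: can move to 1, which is L ⇒ W
n=5: can move to 2, which is L ⇒ W
n=6: can move to 2, which is L ⇒ W
n=7: can move to 2, which is L ⇒ W
n=8: can move to 0, which is L ⇒ W
n=9: can move to 1, which is L ⇒ W
n=10: can move to 2, which is L ⇒ W
n=11: moves to 8(W), 7(W), 6(W), 3(W); every one is W ⇒ L
n=12: moves to 9(W), 8(W), 7(W), 4(W); every one is W ⇒ L
n=13: moves to 10(W), 9(W), 8(W), 5(W); every one is W ⇒ L
n=14: can move to 11, which is L ⇒ W
n=15: can move to 12, which is L ⇒ W
n=16: can move to 13, which is L ⇒ W
n=17: can move to 13, which is L ⇒ W
n=18: can move to 13, which is L ⇒ W
n=19: can move to 11, which is L ⇒ W
n=20: can move to 12, which is L ⇒ W
n=21: can move to 13, which is L ⇒ W
n=22: moves to 19(W), 18(W), 17(W), 14(W); every one is W ⇒ L
n=23: moves to 20(W), 19(W), 18(W), 15(W); every one is W ⇒ L
n=24: moves to 21(W), 20(W), 19(W), 16(W); every one is W ⇒ L
n=25: can move to 22, which is L ⇒ W
n=26: can move to 23, which is L ⇒ W
n=27: can move to 24, which is L ⇒ W
n=28: can move to 24, which is L ⇒ W
n=29: can move to 24, which is L ⇒ W
n=30: can move to 22, which is L ⇒ W
n=31: can move to 23, which is L ⇒ W
Reading off the rows marked L gives the requested list; there are 9 such values of n.

0, 1, 2, 11, 12, 13, 22, 23, 24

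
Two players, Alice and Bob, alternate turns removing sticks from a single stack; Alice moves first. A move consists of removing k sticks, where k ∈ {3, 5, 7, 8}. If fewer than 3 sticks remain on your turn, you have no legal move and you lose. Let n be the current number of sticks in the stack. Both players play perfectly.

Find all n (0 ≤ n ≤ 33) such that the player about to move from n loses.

Work bottom-up. With no move the player to move loses. Otherwise the position is W if at least one move leads to an L position for the opponent, and L if every move leads to a W.
n=0: no move → L
n=1: no move → L
n=2: no move → L
n=3: can move to 0, which is L ⇒ W
n=4: can move to 1, which is L ⇒ W
n=5: can move to 2, which is L ⇒ W
n=6: can move to 1, which is L ⇒ W
n=7: can move to 2, which is L ⇒ W
n=8: can move to 1, which is L ⇒ W
n=9: can move to 2, which is L ⇒ W
n=10: can move to 2, which is L ⇒ W
n=11: moves to 8(W), 6(W), 4(W), 3(W); every one is W ⇒ L
n=12: moves to 9(W), 7(W), 5(W), 4(W); every one is W ⇒ L
n=13: moves to 10(W), 8(W), 6(W), 5(W); every one is W ⇒ L
n=14: can move to 11, which is L ⇒ W
n=15: can move to 12, which is L ⇒ W
n=16: can move to 13, which is L ⇒ W
n=17: can move to 12, which is L ⇒ W
n=18: can move to 13, which is L ⇒ W
n=19: can move to 12, which is L ⇒ W
n=20: can move to 13, which is L ⇒ W
n=21: can move to 13, which is L ⇒ W
n=22: moves to 19(W), 17(W), 15(W), 14(W); every one is W ⇒ L
n=23: moves to 20(W), 18(W), 16(W), 15(W); every one is W ⇒ L
n=24: moves to 21(W), 19(W), 17(W), 16(W); every one is W ⇒ L
n=25: can move to 22, which is L ⇒ W
n=26: can move to 23, which is L ⇒ W
n=27: can move to 24, which is L ⇒ W
n=28: can move to 23, which is L ⇒ W
n=29: can move to 24, which is L ⇒ W
n=30: can move to 23, which is L ⇒ W
n=31: can move to 24, which is L ⇒ W
n=32: can move to 24, which is L ⇒ W
n=33: moves to 30(W), 28(W), 26(W), 25(W); every one is W ⇒ L
Reading off the rows marked L gives the requested list; there are 10 such values of n.

0, 1, 2, 11, 12, 13, 22, 23, 24, 33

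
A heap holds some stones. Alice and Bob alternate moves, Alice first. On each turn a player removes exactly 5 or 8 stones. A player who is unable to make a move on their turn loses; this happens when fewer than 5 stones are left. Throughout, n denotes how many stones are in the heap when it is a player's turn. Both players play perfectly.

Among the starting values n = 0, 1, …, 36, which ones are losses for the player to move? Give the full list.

Compute win/loss labels from the base case upward. A position with no move is L. Any other position is W if it can reach an L in one move, else L.
n=0: no move → L
n=1: no move → L
n=2: no move → L
n=3: no move → L
n=4: no move → L
n=5: reaches L-position 0 → W
n=6: reaches L-position 1 → W
n=7: reaches L-position 2 → W
n=8: reaches L-position 3 → W
n=9: reaches L-position 4 → W
n=10: reaches L-position 2 → W
n=11: reaches L-position 3 → W
n=12: reaches L-position 4 → W
n=13: only reaches 8(W), 5(W), all W → L
n=14: only reaches 9(W), 6(W), all W → L
n=15: only reaches 10(W), 7(W), all W → L
n=16: only reaches 11(W), 8(W), all W → L
n=17: only reaches 12(W), 9(W), all W → L
n=18: reaches L-position 13 → W
n=19: reaches L-position 14 → W
n=20: reaches L-position 15 → W
n=21: reaches L-position 16 → W
n=22: reaches L-position 17 → W
n=23: reaches L-position 15 → W
n=24: reaches L-position 16 → W
n=25: reaches L-position 17 → W
n=26: only reaches 21(W), 18(W), all W → L
n=27: only reaches 22(W), 19(W), all W → L
n=28: only reaches 23(W), 20(W), all W → L
n=29: only reaches 24(W), 21(W), all W → L
n=30: only reaches 25(W), 22(W), all W → L
n=31: reaches L-position 26 → W
n=32: reaches L-position 27 → W
n=33: reaches L-position 28 → W
n=34: reaches L-position 29 → W
n=35: reaches L-position 30 → W
n=36: reaches L-position 28 → W
The losing starting values of n are exactly the entries labelled L in this table (15 of them).

0, 1, 2, 3, 4, 13, 14, 15, 16, 17, 26, 27, 28, 29, 30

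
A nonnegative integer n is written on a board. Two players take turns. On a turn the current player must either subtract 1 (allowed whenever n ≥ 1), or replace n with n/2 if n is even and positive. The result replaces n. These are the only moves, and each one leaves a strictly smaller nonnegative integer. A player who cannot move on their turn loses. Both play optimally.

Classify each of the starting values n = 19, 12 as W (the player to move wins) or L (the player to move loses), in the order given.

19: L, 12: W

Label each position W (a win for the player to move) or L (a loss). A position with no legal move is L; any other position is W exactly when some move reaches an L, and L when every move reaches a W.
n=0: no move → L
n=1: →0(L), so W
n=2: →1(W) only, which is W, so L
n=3: →2(L), so W
n=4: →2(L), so W
n=5: →4(W) only, which is W, so L
n=6: →5(L), so W
n=7: →6(W) only, which is W, so L
n=8: →7(L), so W
n=9: →8(W) only, which is W, so L
n=10: →5(L), so W
n=11: →10(W) only, which is W, so L
n=12: →11(L), so W
n=13: →12(W) only, which is W, so L
n=14: →7(L), so W
n=15: →14(W) only, which is W, so L
n=16: →15(L), so W
n=17: →16(W) only, which is W, so L
n=18: →9(L), so W
n=19: →18(W) only, which is W, so L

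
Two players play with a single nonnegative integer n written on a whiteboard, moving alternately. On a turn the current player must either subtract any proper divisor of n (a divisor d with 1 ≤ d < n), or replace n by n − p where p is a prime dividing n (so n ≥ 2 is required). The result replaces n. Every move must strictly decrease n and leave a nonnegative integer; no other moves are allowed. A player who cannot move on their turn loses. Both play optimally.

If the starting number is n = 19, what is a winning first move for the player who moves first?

Build the W/L table. Terminal = L. A non-terminal position is W if it has a move to some L; otherwise it is L.
n=0: no move → L
n=1: no move → L
n=2: can move to 0, which is L ⇒ W
n=3: can move to 0, which is L ⇒ W
n=4: moves to 2(W), 3(W); every one is W ⇒ L
n=5: can move to 0, which is L ⇒ W
n=6: can move to 4, which is L ⇒ W
n=7: can move to 0, which is L ⇒ W
n=8: can move to 4, which is L ⇒ W
n=9: moves to 6(W), 8(W); every one is W ⇒ L
n=10: can move to 9, which is L ⇒ W
n=11: can move to 0, which is L ⇒ W
n=12: can move to 9, which is L ⇒ W
n=13: can move to 0, which is L ⇒ W
n=14: moves to 7(W), 12(W), 13(W); every one is W ⇒ L
n=15: can move to 14, which is L ⇒ W
n=16: can move to 14, which is L ⇒ W
n=17: can move to 0, which is L ⇒ W
n=18: can move to 9, which is L ⇒ W
n=19: can move to 0, which is L ⇒ W
From 19, the L positions reachable in one move are: 0.

Move to 0.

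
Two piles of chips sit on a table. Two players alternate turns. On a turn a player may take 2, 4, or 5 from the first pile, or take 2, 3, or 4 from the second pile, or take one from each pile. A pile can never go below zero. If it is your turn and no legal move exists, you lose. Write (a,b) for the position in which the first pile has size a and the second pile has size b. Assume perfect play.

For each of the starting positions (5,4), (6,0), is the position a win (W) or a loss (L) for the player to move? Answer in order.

(5,4): L, (6,0): W

Positions with no move are L. A position that does have a move is losing for the player to move precisely when every available move leads to a winning position for the opponent. Fill in the labels:
No move ever increases a pile, so every position that can arise here has a ≤ 6 and b ≤ 4; it is enough to label the cells with 0 ≤ a ≤ 6 and 0 ≤ b ≤ 4.
Every move lowers a or b (never raises either), so fill the grid row by row in increasing a, and left to right within a row: each cell's successors are then already labelled.
      b=0  b=1  b=2  b=3  b=4
a=0:    L    L    W    W    W
a=1:    L    W    W    W    W
a=2:    W    W    L    L    W
a=3:    W    L    L    W    W
a=4:    W    W    W    W    L
a=5:    W    W    W    L    L
a=6:    W    L    W    W    W
Cells with no legal move (terminal, hence L): (0,0), (0,1), (1,0).
The remaining L cells, each justified by listing all of its moves:
(2,2): →(0,2)(W), (2,0)(W), (1,1)(W) — all W, so L
(2,3): →(0,3)(W), (2,1)(W), (2,0)(W), (1,2)(W) — all W, so L
(3,1): →(1,1)(W), (2,0)(W) — all W, so L
(3,2): →(1,2)(W), (3,0)(W), (2,1)(W) — all W, so L
(4,4): →(2,4)(W), (0,4)(W), (4,2)(W), (4,1)(W), (4,0)(W), (3,3)(W) — all W, so L
(5,3): →(3,3)(W), (1,3)(W), (0,3)(W), (5,1)(W), (5,0)(W), (4,2)(W) — all W, so L
(5,4): →(3,4)(W), (1,4)(W), (0,4)(W), (5,2)(W), (5,1)(W), (5,0)(W), (4,3)(W) — all W, so L
(6,1): →(4,1)(W), (2,1)(W), (1,1)(W), (5,0)(W) — all W, so L
Every other cell has at least one move into one of the L cells above, so it is W.
(5,4): one of the L cells justified above, so L
(6,0): the move to (1,0) reaches an L cell, so W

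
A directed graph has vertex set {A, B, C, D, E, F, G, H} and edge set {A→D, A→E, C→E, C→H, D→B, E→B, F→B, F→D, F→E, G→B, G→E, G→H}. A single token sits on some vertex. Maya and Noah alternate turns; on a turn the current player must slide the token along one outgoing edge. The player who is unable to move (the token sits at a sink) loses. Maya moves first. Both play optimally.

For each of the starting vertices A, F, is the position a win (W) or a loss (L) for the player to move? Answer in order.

A: L, F: W

Classify positions by backward induction: terminal positions (no move available) are L. From any other position, the mover wins iff some move reaches an L.
Every edge goes from a vertex to one that appears earlier in the order H, B, E, D, F, A, G, C, so processing vertices in that order labels each vertex after all of its successors.
H: no outgoing edge → L
B: no outgoing edge → L
E: →B(L), so W
D: →B(L), so W
F: →B(L), so W
A: →D(W), E(W) — all W, so L
G: →B(L), so W
C: →H(L), so W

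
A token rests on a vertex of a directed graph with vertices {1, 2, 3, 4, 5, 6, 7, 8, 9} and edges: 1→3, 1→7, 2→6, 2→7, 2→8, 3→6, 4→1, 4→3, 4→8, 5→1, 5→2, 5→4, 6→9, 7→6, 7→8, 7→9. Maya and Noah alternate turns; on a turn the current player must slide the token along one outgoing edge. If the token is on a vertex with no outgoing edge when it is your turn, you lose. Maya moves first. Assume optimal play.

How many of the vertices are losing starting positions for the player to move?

4

Label each position W (a win for the player to move) or L (a loss). A position with no legal move is L; any other position is W exactly when some move reaches an L, and L when every move reaches a W.
Every edge goes from a vertex to one that appears earlier in the order 8, 9, 6, 7, 3, 1, 2, 4, 5, so processing vertices in that order labels each vertex after all of its successors.
8: no outgoing edge → L
9: no outgoing edge → L
6: reaches L-position 9 → W
7: reaches L-position 9 → W
3: only reaches 6(W), which is W → L
1: reaches L-position 3 → W
2: reaches L-position 8 → W
4: reaches L-position 3 → W
5: only reaches 4(W), 2(W), 1(W), all W → L
The L vertices are 3, 5, 8, 9; that is 4 in all.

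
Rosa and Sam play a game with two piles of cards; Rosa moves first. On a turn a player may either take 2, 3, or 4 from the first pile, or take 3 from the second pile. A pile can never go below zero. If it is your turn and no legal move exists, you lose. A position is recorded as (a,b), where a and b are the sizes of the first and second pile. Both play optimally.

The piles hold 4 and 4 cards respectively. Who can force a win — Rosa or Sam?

Build the W/L table. Terminal = L. A non-terminal position is W if it has a move to some L; otherwise it is L.
No move ever increases a pile, so every position that can arise here has a ≤ 4 and b ≤ 4; it is enough to label the cells with 0 ≤ a ≤ 4 and 0 ≤ b ≤ 4.
Every move lowers a or b (never raises either), so fill the grid row by row in increasing a, and left to right within a row: each cell's successors are then already labelled.
      b=0  b=1  b=2  b=3  b=4
a=0:    L    L    L    W    W
a=1:    L    L    L    W    W
a=2:    W    W    W    L    L
a=3:    W    W    W    L    L
a=4:    W    W    W    W    W
Cells with no legal move (terminal, hence L): (0,0), (0,1), (0,2), (1,0), (1,1), (1,2).
The remaining L cells, each justified by listing all of its moves:
(2,3): only reaches (0,3)(W), (2,0)(W), all W → L
(2,4): only reaches (0,4)(W), (2,1)(W), all W → L
(3,3): only reaches (1,3)(W), (0,3)(W), (3,0)(W), all W → L
(3,4): only reaches (1,4)(W), (0,4)(W), (3,1)(W), all W → L
Every other cell has at least one move into one of the L cells above, so it is W.
The starting position (4,4) is W: Rosa should move to (2,4), handing over an L position.

Rosa wins.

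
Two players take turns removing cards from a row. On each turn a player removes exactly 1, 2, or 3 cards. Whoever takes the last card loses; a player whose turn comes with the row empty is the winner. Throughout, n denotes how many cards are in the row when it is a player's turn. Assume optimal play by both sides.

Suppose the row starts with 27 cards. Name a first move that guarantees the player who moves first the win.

Label each position W (a win for the player to move) or L (a loss). A position with no legal move is W; any other position is W exactly when some move reaches an L, and L when every move reaches a W.
n=0: no move; the opponent has just taken the last card and therefore loses → W
n=1: only reaches 0(W), which is W → L
n=2: reaches L-position 1 → W
n=3: reaches L-position 1 → W
n=4: reaches L-position 1 → W
n=5: only reaches 4(W), 3(W), 2(W), all W → L
n=6: reaches L-position 5 → W
n=7: reaches L-position 5 → W
n=8: reaches L-position 5 → W
n=9: only reaches 8(W), 7(W), 6(W), all W → L
n=10: reaches L-position 9 → W
n=11: reaches L-position 9 → W
n=12: reaches L-position 9 → W
n=13: only reaches 12(W), 11(W), 10(W), all W → L
n=14: reaches L-position 13 → W
n=15: reaches L-position 13 → W
n=16: reaches L-position 13 → W
n=17: only reaches 16(W), 15(W), 14(W), all W → L
n=18: reaches L-position 17 → W
n=19: reaches L-position 17 → W
n=20: reaches L-position 17 → W
n=21: only reaches 20(W), 19(W), 18(W), all W → L
n=22: reaches L-position 21 → W
n=23: reaches L-position 21 → W
n=24: reaches L-position 21 → W
n=25: only reaches 24(W), 23(W), 22(W), all W → L
n=26: reaches L-position 25 → W
n=27: reaches L-position 25 → W
From 27, the L positions reachable in one move are: 25.

Remove 2, leaving 25.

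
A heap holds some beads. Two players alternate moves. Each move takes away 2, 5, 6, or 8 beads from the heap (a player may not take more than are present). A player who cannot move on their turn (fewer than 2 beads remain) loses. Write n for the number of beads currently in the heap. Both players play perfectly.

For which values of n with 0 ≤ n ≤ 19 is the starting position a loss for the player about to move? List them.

Use the standard recursion: the mover loses at a terminal position; elsewhere, the mover wins exactly when some move hands the opponent an L position.
n=0: no move → L
n=1: no move → L
n=2: can move to 0, which is L ⇒ W
n=3: can move to 1, which is L ⇒ W
n=4: the only move is to 2(W), a W ⇒ L
n=5: can move to 0, which is L ⇒ W
n=6: can move to 4, which is L ⇒ W
n=7: can move to 1, which is L ⇒ W
n=8: can move to 0, which is L ⇒ W
n=9: can move to 4, which is L ⇒ W
n=10: can move to 4, which is L ⇒ W
n=11: moves to 9(W), 6(W), 5(W), 3(W); every one is W ⇒ L
n=12: can move to 4, which is L ⇒ W
n=13: can move to 11, which is L ⇒ W
n=14: moves to 12(W), 9(W), 8(W), 6(W); every one is W ⇒ L
n=15: moves to 13(W), 10(W), 9(W), 7(W); every one is W ⇒ L
n=16: can move to 14, which is L ⇒ W
n=17: can move to 15, which is L ⇒ W
n=18: moves to 16(W), 13(W), 12(W), 10(W); every one is W ⇒ L
n=19: can move to 14, which is L ⇒ W
Reading off the rows marked L gives the requested list; there are 7 such values of n.

0, 1, 4, 11, 14, 15, 18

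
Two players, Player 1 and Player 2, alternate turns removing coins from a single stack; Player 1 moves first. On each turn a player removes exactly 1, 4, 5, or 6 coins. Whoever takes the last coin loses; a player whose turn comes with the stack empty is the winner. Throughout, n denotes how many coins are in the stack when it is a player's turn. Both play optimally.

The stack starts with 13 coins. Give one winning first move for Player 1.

Compute win/loss labels from the base case upward. A position with no move is W. Any other position is W if it can reach an L in one move, else L.
n=0: no move; the opponent has just taken the last coin and therefore loses → W
n=1: L (sole option 0(W) is W)
n=2: W (go to 1, an L position)
n=3: L (sole option 2(W) is W)
n=4: W (go to 3, an L position)
n=5: W (go to 1, an L position)
n=6: W (go to 1, an L position)
n=7: W (go to 3, an L position)
n=8: W (go to 3, an L position)
n=9: W (go to 3, an L position)
n=10: L (options 9(W), 6(W), 5(W), 4(W) are all W)
n=11: W (go to 10, an L position)
n=12: L (options 11(W), 8(W), 7(W), 6(W) are all W)
n=13: W (go to 12, an L position)
From 13, the L positions reachable in one move are: 12.

Remove 1, leaving 12.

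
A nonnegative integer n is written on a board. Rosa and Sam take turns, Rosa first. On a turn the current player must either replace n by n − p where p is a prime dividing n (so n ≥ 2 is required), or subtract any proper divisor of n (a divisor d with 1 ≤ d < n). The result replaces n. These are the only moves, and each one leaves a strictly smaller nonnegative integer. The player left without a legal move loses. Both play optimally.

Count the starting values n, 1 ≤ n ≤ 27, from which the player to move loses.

Compute win/loss labels from the base case upward. A position with no move is L. Any other position is W if it can reach an L in one move, else L.
n=0: no move → L
n=1: no move → L
n=2: →0(L), so W
n=3: →0(L), so W
n=4: →2(W), 3(W) — all W, so L
n=5: →0(L), so W
n=6: →4(L), so W
n=7: →0(L), so W
n=8: →4(L), so W
n=9: →6(W), 8(W) — all W, so L
n=10: →9(L), so W
n=11: →0(L), so W
n=12: →9(L), so W
n=13: →0(L), so W
n=14: →7(W), 12(W), 13(W) — all W, so L
n=15: →14(L), so W
n=16: →14(L), so W
n=17: →0(L), so W
n=18: →9(L), so W
n=19: →0(L), so W
n=20: →10(W), 15(W), 16(W), 18(W), 19(W) — all W, so L
n=21: →14(L), so W
n=22: →20(L), so W
n=23: →0(L), so W
n=24: →20(L), so W
n=25: →20(L), so W
n=26: →13(W), 24(W), 25(W) — all W, so L
n=27: →26(L), so W
L entries with 1 ≤ n ≤ 27 (n=0 is outside the asked range and is not counted): n = 1, 4, 9, 14, 20, 26; that makes 6.

6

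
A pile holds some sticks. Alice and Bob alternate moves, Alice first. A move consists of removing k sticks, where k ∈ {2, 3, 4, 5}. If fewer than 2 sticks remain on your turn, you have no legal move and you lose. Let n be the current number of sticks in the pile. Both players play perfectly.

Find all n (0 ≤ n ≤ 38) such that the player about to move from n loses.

0, 1, 7, 8, 14, 15, 21, 22, 28, 29, 35, 36

Compute win/loss labels from the base case upward. A position with no move is L. Any other position is W if it can reach an L in one move, else L.
n=0: no move → L
n=1: no move → L
n=2: →0(L), so W
n=3: →1(L), so W
n=4: →1(L), so W
n=5: →1(L), so W
n=6: →1(L), so W
n=7: →5(W), 4(W), 3(W), 2(W) — all W, so L
n=8: →6(W), 5(W), 4(W), 3(W) — all W, so L
n=9: →7(L), so W
n=10: →8(L), so W
n=11: →8(L), so W
n=12: →8(L), so W
n=13: →8(L), so W
n=14: →12(W), 11(W), 10(W), 9(W) — all W, so L
n=15: →13(W), 12(W), 11(W), 10(W) — all W, so L
n=16: →14(L), so W
n=17: →15(L), so W
n=18: →15(L), so W
n=19: →15(L), so W
n=20: →15(L), so W
n=21: →19(W), 18(W), 17(W), 16(W) — all W, so L
n=22: →20(W), 19(W), 18(W), 17(W) — all W, so L
n=23: →21(L), so W
n=24: →22(L), so W
n=25: →22(L), so W
n=26: →22(L), so W
n=27: →22(L), so W
n=28: →26(W), 25(W), 24(W), 23(W) — all W, so L
n=29: →27(W), 26(W), 25(W), 24(W) — all W, so L
n=30: →28(L), so W
n=31: →29(L), so W
n=32: →29(L), so W
n=33: →29(L), so W
n=34: →29(L), so W
n=35: →33(W), 32(W), 31(W), 30(W) — all W, so L
n=36: →34(W), 33(W), 32(W), 31(W) — all W, so L
n=37: →35(L), so W
n=38: →36(L), so W
Reading off the rows marked L gives the requested list; there are 12 such values of n.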